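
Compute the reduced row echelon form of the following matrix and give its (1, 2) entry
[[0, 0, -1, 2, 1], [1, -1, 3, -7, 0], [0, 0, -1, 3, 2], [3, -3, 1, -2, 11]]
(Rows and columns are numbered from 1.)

-1

R1 ↔ R2
  [ 1  -1   3  -7   0 ]
  [ 0   0  -1   2   1 ]
  [ 0   0  -1   3   2 ]
  [ 3  -3   1  -2  11 ]
R4 ← R4 − 3·R1
  [ 1  -1   3  -7   0 ]
  [ 0   0  -1   2   1 ]
  [ 0   0  -1   3   2 ]
  [ 0   0  -8  19  11 ]
R2 ← -1·R2
  [ 1  -1   3  -7   0 ]
  [ 0   0   1  -2  -1 ]
  [ 0   0  -1   3   2 ]
  [ 0   0  -8  19  11 ]
R3 ← R3 + R2
  [ 1  -1   3  -7   0 ]
  [ 0   0   1  -2  -1 ]
  [ 0   0   0   1   1 ]
  [ 0   0  -8  19  11 ]
R4 ← R4 + 8·R2
  [ 1  -1  3  -7   0 ]
  [ 0   0  1  -2  -1 ]
  [ 0   0  0   1   1 ]
  [ 0   0  0   3   3 ]
R4 ← R4 − 3·R3
  [ 1  -1  3  -7   0 ]
  [ 0   0  1  -2  -1 ]
  [ 0   0  0   1   1 ]
  [ 0   0  0   0   0 ]
R2 ← R2 + 2·R3
  [ 1  -1  3  -7  0 ]
  [ 0   0  1   0  1 ]
  [ 0   0  0   1  1 ]
  [ 0   0  0   0  0 ]
R1 ← R1 + 7·R3
  [ 1  -1  3  0  7 ]
  [ 0   0  1  0  1 ]
  [ 0   0  0  1  1 ]
  [ 0   0  0  0  0 ]
R1 ← R1 − 3·R2
  [ 1  -1  0  0  4 ]
  [ 0   0  1  0  1 ]
  [ 0   0  0  1  1 ]
  [ 0   0  0  0  0 ]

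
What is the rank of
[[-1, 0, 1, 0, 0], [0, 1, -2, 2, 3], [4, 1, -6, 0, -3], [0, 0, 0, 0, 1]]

rank = 4

ρ1 -> -1·ρ1
  [ 1  0  -1  0   0 ]
  [ 0  1  -2  2   3 ]
  [ 4  1  -6  0  -3 ]
  [ 0  0   0  0   1 ]
ρ3 -> ρ3 − 4·ρ1
  [ 1  0  -1  0   0 ]
  [ 0  1  -2  2   3 ]
  [ 0  1  -2  0  -3 ]
  [ 0  0   0  0   1 ]
ρ3 -> ρ3 − ρ2
  [ 1  0  -1   0   0 ]
  [ 0  1  -2   2   3 ]
  [ 0  0   0  -2  -6 ]
  [ 0  0   0   0   1 ]
ρ3 -> -1/2·ρ3
  [ 1  0  -1  0  0 ]
  [ 0  1  -2  2  3 ]
  [ 0  0   0  1  3 ]
  [ 0  0   0  0  1 ]
ρ3 -> ρ3 − 3·ρ4
  [ 1  0  -1  0  0 ]
  [ 0  1  -2  2  3 ]
  [ 0  0   0  1  0 ]
  [ 0  0   0  0  1 ]
ρ2 -> ρ2 − 3·ρ4
  [ 1  0  -1  0  0 ]
  [ 0  1  -2  2  0 ]
  [ 0  0   0  1  0 ]
  [ 0  0   0  0  1 ]
ρ2 -> ρ2 − 2·ρ3
  [ 1  0  -1  0  0 ]
  [ 0  1  -2  0  0 ]
  [ 0  0   0  1  0 ]
  [ 0  0   0  0  1 ]
The reduced form has 4 nonzero rows.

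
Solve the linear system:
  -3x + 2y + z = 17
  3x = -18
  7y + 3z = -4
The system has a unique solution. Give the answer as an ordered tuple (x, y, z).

Form the augmented matrix and row-reduce:
  [ -3  2  1  |   17 ]
  [  3  0  0  |  -18 ]
  [  0  7  3  |   -4 ]
R1 → -1/3·R1
  [ 1  -2/3  -1/3  |  -17/3 ]
  [ 3     0     0  |    -18 ]
  [ 0     7     3  |     -4 ]
R2 → R2 − 3·R1
  [ 1  -2/3  -1/3  |  -17/3 ]
  [ 0     2     1  |     -1 ]
  [ 0     7     3  |     -4 ]
R2 → 1/2·R2
  [ 1  -2/3  -1/3  |  -17/3 ]
  [ 0     1   1/2  |   -1/2 ]
  [ 0     7     3  |     -4 ]
R3 → R3 − 7·R2
  [ 1  -2/3  -1/3  |  -17/3 ]
  [ 0     1   1/2  |   -1/2 ]
  [ 0     0  -1/2  |   -1/2 ]
R3 → -2·R3
  [ 1  -2/3  -1/3  |  -17/3 ]
  [ 0     1   1/2  |   -1/2 ]
  [ 0     0     1  |      1 ]
R2 → R2 − 1/2·R3
  [ 1  -2/3  -1/3  |  -17/3 ]
  [ 0     1     0  |     -1 ]
  [ 0     0     1  |      1 ]
R1 → R1 + 1/3·R3
  [ 1  -2/3  0  |  -16/3 ]
  [ 0     1  0  |     -1 ]
  [ 0     0  1  |      1 ]
R1 → R1 + 2/3·R2
  [ 1  0  0  |  -6 ]
  [ 0  1  0  |  -1 ]
  [ 0  0  1  |   1 ]
Reading off the last column: x = -6, y = -1, z = 1.

(-6, -1, 1)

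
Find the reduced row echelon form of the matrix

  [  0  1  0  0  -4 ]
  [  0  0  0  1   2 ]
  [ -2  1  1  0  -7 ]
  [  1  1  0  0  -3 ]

ρ1 <=> ρ3
ρ1 → -1/2·ρ1
ρ4 → ρ4 − ρ1
ρ2 <=> ρ3
ρ4 → ρ4 − 3/2·ρ2
ρ3 <=> ρ4
ρ3 → 2·ρ3
ρ1 → ρ1 + 1/2·ρ3
ρ1 → ρ1 + 1/2·ρ2

[[1, 0, 0, 0, 1], [0, 1, 0, 0, -4], [0, 0, 1, 0, -1], [0, 0, 0, 1, 2]]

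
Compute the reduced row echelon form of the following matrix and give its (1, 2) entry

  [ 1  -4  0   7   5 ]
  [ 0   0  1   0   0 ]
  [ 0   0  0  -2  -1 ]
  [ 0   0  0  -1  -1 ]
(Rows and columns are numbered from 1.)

-4

R3 := -1/2·R3
R4 := R4 + R3
R4 := -2·R4
R3 := R3 − 1/2·R4
R1 := R1 − 5·R4
R1 := R1 − 7·R3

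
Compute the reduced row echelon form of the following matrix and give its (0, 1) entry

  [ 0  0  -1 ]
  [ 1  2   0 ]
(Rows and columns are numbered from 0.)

Swap R1 and R2.
  [ 1  2   0 ]
  [ 0  0  -1 ]
Multiply R2 by -1.
  [ 1  2  0 ]
  [ 0  0  1 ]

2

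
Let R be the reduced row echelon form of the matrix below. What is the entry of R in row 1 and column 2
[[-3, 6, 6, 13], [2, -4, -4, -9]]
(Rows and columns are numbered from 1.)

r1 := -1/3·r1
  [ 1  -2  -2  -13/3 ]
  [ 2  -4  -4     -9 ]
r2 := r2 − 2·r1
  [ 1  -2  -2  -13/3 ]
  [ 0   0   0   -1/3 ]
r2 := -3·r2
  [ 1  -2  -2  -13/3 ]
  [ 0   0   0      1 ]
r1 := r1 + 13/3·r2
  [ 1  -2  -2  0 ]
  [ 0   0   0  1 ]

-2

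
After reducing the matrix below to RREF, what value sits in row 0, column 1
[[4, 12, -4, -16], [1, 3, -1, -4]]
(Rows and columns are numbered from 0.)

3

R1 -> 1/4·R1
  [ 1  3  -1  -4 ]
  [ 1  3  -1  -4 ]
R2 -> R2 − R1
  [ 1  3  -1  -4 ]
  [ 0  0   0   0 ]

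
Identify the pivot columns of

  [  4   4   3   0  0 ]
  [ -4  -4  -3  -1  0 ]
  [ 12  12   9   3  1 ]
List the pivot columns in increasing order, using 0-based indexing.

0, 3, 4

R1 ← 1/4·R1
  [  1   1  3/4   0  0 ]
  [ -4  -4   -3  -1  0 ]
  [ 12  12    9   3  1 ]
R2 ← R2 + 4·R1
  [  1   1  3/4   0  0 ]
  [  0   0    0  -1  0 ]
  [ 12  12    9   3  1 ]
R3 ← R3 − 12·R1
  [ 1  1  3/4   0  0 ]
  [ 0  0    0  -1  0 ]
  [ 0  0    0   3  1 ]
R2 ← -1·R2
  [ 1  1  3/4  0  0 ]
  [ 0  0    0  1  0 ]
  [ 0  0    0  3  1 ]
R3 ← R3 − 3·R2
  [ 1  1  3/4  0  0 ]
  [ 0  0    0  1  0 ]
  [ 0  0    0  0  1 ]
Pivot columns are the columns containing a leading 1.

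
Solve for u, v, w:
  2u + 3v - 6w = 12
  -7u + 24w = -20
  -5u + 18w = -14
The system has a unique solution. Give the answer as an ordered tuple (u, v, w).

Form the augmented matrix and row-reduce:
  [  2  3  -6  |   12 ]
  [ -7  0  24  |  -20 ]
  [ -5  0  18  |  -14 ]
r1 -> 1/2·r1
  [  1  3/2  -3  |    6 ]
  [ -7    0  24  |  -20 ]
  [ -5    0  18  |  -14 ]
r2 -> r2 + 7·r1
  [  1   3/2  -3  |    6 ]
  [  0  21/2   3  |   22 ]
  [ -5     0  18  |  -14 ]
r3 -> r3 + 5·r1
  [ 1   3/2  -3  |   6 ]
  [ 0  21/2   3  |  22 ]
  [ 0  15/2   3  |  16 ]
r2 -> 2/21·r2
  [ 1   3/2   -3  |      6 ]
  [ 0     1  2/7  |  44/21 ]
  [ 0  15/2    3  |     16 ]
r3 -> r3 − 15/2·r2
  [ 1  3/2   -3  |      6 ]
  [ 0    1  2/7  |  44/21 ]
  [ 0    0  6/7  |    2/7 ]
r3 -> 7/6·r3
  [ 1  3/2   -3  |      6 ]
  [ 0    1  2/7  |  44/21 ]
  [ 0    0    1  |    1/3 ]
r2 -> r2 − 2/7·r3
  [ 1  3/2  -3  |    6 ]
  [ 0    1   0  |    2 ]
  [ 0    0   1  |  1/3 ]
r1 -> r1 + 3·r3
  [ 1  3/2  0  |    7 ]
  [ 0    1  0  |    2 ]
  [ 0    0  1  |  1/3 ]
r1 -> r1 − 3/2·r2
  [ 1  0  0  |    4 ]
  [ 0  1  0  |    2 ]
  [ 0  0  1  |  1/3 ]
Reading off the last column: u = 4, v = 2, w = 1/3.

(4, 2, 1/3)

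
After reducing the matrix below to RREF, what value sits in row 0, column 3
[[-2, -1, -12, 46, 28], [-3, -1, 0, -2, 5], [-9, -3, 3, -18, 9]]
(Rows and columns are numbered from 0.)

0

R1 ← -1/2·R1
  [  1  1/2  6  -23  -14 ]
  [ -3   -1  0   -2    5 ]
  [ -9   -3  3  -18    9 ]
R2 ← R2 + 3·R1
  [  1  1/2   6  -23  -14 ]
  [  0  1/2  18  -71  -37 ]
  [ -9   -3   3  -18    9 ]
R3 ← R3 + 9·R1
  [ 1  1/2   6   -23   -14 ]
  [ 0  1/2  18   -71   -37 ]
  [ 0  3/2  57  -225  -117 ]
R2 ← 2·R2
  [ 1  1/2   6   -23   -14 ]
  [ 0    1  36  -142   -74 ]
  [ 0  3/2  57  -225  -117 ]
R3 ← R3 − 3/2·R2
  [ 1  1/2   6   -23  -14 ]
  [ 0    1  36  -142  -74 ]
  [ 0    0   3   -12   -6 ]
R3 ← 1/3·R3
  [ 1  1/2   6   -23  -14 ]
  [ 0    1  36  -142  -74 ]
  [ 0    0   1    -4   -2 ]
R2 ← R2 − 36·R3
  [ 1  1/2  6  -23  -14 ]
  [ 0    1  0    2   -2 ]
  [ 0    0  1   -4   -2 ]
R1 ← R1 − 6·R3
  [ 1  1/2  0   1  -2 ]
  [ 0    1  0   2  -2 ]
  [ 0    0  1  -4  -2 ]
R1 ← R1 − 1/2·R2
  [ 1  0  0   0  -1 ]
  [ 0  1  0   2  -2 ]
  [ 0  0  1  -4  -2 ]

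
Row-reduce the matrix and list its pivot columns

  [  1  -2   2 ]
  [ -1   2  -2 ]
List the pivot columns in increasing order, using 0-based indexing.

ρ2 := ρ2 + ρ1
  [ 1  -2  2 ]
  [ 0   0  0 ]
Pivot columns are the columns containing a leading 1.

0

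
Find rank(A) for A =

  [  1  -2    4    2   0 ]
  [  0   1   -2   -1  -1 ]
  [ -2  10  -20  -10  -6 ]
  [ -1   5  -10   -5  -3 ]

Add 2 times R1 to R3.
  [  1  -2    4   2   0 ]
  [  0   1   -2  -1  -1 ]
  [  0   6  -12  -6  -6 ]
  [ -1   5  -10  -5  -3 ]
Add R1 to R4.
  [ 1  -2    4   2   0 ]
  [ 0   1   -2  -1  -1 ]
  [ 0   6  -12  -6  -6 ]
  [ 0   3   -6  -3  -3 ]
Subtract 6 times R2 from R3.
  [ 1  -2   4   2   0 ]
  [ 0   1  -2  -1  -1 ]
  [ 0   0   0   0   0 ]
  [ 0   3  -6  -3  -3 ]
Subtract 3 times R2 from R4.
  [ 1  -2   4   2   0 ]
  [ 0   1  -2  -1  -1 ]
  [ 0   0   0   0   0 ]
  [ 0   0   0   0   0 ]
Add 2 times R2 to R1.
  [ 1  0   0   0  -2 ]
  [ 0  1  -2  -1  -1 ]
  [ 0  0   0   0   0 ]
  [ 0  0   0   0   0 ]
The reduced form has 2 nonzero rows.

rank = 2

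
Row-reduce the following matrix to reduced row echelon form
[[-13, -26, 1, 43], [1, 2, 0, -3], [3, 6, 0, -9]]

[[1, 2, 0, -3], [0, 0, 1, 4], [0, 0, 0, 0]]

ρ1 -> -1/13·ρ1
  [ 1  2  -1/13  -43/13 ]
  [ 1  2      0      -3 ]
  [ 3  6      0      -9 ]
ρ2 -> ρ2 − ρ1
  [ 1  2  -1/13  -43/13 ]
  [ 0  0   1/13    4/13 ]
  [ 3  6      0      -9 ]
ρ3 -> ρ3 − 3·ρ1
  [ 1  2  -1/13  -43/13 ]
  [ 0  0   1/13    4/13 ]
  [ 0  0   3/13   12/13 ]
ρ2 -> 13·ρ2
  [ 1  2  -1/13  -43/13 ]
  [ 0  0      1       4 ]
  [ 0  0   3/13   12/13 ]
ρ3 -> ρ3 − 3/13·ρ2
  [ 1  2  -1/13  -43/13 ]
  [ 0  0      1       4 ]
  [ 0  0      0       0 ]
ρ1 -> ρ1 + 1/13·ρ2
  [ 1  2  0  -3 ]
  [ 0  0  1   4 ]
  [ 0  0  0   0 ]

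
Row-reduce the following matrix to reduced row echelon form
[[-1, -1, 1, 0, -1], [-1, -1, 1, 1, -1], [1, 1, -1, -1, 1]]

[[1, 1, -1, 0, 1], [0, 0, 0, 1, 0], [0, 0, 0, 0, 0]]

r1 -> -1·r1
  [  1   1  -1   0   1 ]
  [ -1  -1   1   1  -1 ]
  [  1   1  -1  -1   1 ]
r2 -> r2 + r1
  [ 1  1  -1   0  1 ]
  [ 0  0   0   1  0 ]
  [ 1  1  -1  -1  1 ]
r3 -> r3 − r1
  [ 1  1  -1   0  1 ]
  [ 0  0   0   1  0 ]
  [ 0  0   0  -1  0 ]
r3 -> r3 + r2
  [ 1  1  -1  0  1 ]
  [ 0  0   0  1  0 ]
  [ 0  0   0  0  0 ]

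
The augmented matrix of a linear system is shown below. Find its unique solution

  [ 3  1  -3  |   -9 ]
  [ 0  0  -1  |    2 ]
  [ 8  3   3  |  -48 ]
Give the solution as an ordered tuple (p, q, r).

(-3, -6, -2)

R1 → 1/3·R1
  [ 1  1/3  -1  |   -3 ]
  [ 0    0  -1  |    2 ]
  [ 8    3   3  |  -48 ]
R3 → R3 − 8·R1
  [ 1  1/3  -1  |   -3 ]
  [ 0    0  -1  |    2 ]
  [ 0  1/3  11  |  -24 ]
R2 ↔ R3
  [ 1  1/3  -1  |   -3 ]
  [ 0  1/3  11  |  -24 ]
  [ 0    0  -1  |    2 ]
R2 → 3·R2
  [ 1  1/3  -1  |   -3 ]
  [ 0    1  33  |  -72 ]
  [ 0    0  -1  |    2 ]
R3 → -1·R3
  [ 1  1/3  -1  |   -3 ]
  [ 0    1  33  |  -72 ]
  [ 0    0   1  |   -2 ]
R2 → R2 − 33·R3
  [ 1  1/3  -1  |  -3 ]
  [ 0    1   0  |  -6 ]
  [ 0    0   1  |  -2 ]
R1 → R1 + R3
  [ 1  1/3  0  |  -5 ]
  [ 0    1  0  |  -6 ]
  [ 0    0  1  |  -2 ]
R1 → R1 − 1/3·R2
  [ 1  0  0  |  -3 ]
  [ 0  1  0  |  -6 ]
  [ 0  0  1  |  -2 ]
Reading off the last column: p = -3, q = -6, r = -2.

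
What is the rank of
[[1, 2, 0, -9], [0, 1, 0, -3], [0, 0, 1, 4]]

Subtract 2 times R2 from R1.
The reduced form has 3 nonzero rows.

rank = 3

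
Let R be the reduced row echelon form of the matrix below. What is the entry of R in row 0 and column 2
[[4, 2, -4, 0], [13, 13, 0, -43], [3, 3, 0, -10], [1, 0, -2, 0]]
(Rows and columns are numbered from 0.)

ρ1 -> 1/4·ρ1
  [  1  1/2  -1    0 ]
  [ 13   13   0  -43 ]
  [  3    3   0  -10 ]
  [  1    0  -2    0 ]
ρ2 -> ρ2 − 13·ρ1
  [ 1   1/2  -1    0 ]
  [ 0  13/2  13  -43 ]
  [ 3     3   0  -10 ]
  [ 1     0  -2    0 ]
ρ3 -> ρ3 − 3·ρ1
  [ 1   1/2  -1    0 ]
  [ 0  13/2  13  -43 ]
  [ 0   3/2   3  -10 ]
  [ 1     0  -2    0 ]
ρ4 -> ρ4 − ρ1
  [ 1   1/2  -1    0 ]
  [ 0  13/2  13  -43 ]
  [ 0   3/2   3  -10 ]
  [ 0  -1/2  -1    0 ]
ρ2 -> 2/13·ρ2
  [ 1   1/2  -1       0 ]
  [ 0     1   2  -86/13 ]
  [ 0   3/2   3     -10 ]
  [ 0  -1/2  -1       0 ]
ρ3 -> ρ3 − 3/2·ρ2
  [ 1   1/2  -1       0 ]
  [ 0     1   2  -86/13 ]
  [ 0     0   0   -1/13 ]
  [ 0  -1/2  -1       0 ]
ρ4 -> ρ4 + 1/2·ρ2
  [ 1  1/2  -1       0 ]
  [ 0    1   2  -86/13 ]
  [ 0    0   0   -1/13 ]
  [ 0    0   0  -43/13 ]
ρ3 -> -13·ρ3
  [ 1  1/2  -1       0 ]
  [ 0    1   2  -86/13 ]
  [ 0    0   0       1 ]
  [ 0    0   0  -43/13 ]
ρ4 -> ρ4 + 43/13·ρ3
  [ 1  1/2  -1       0 ]
  [ 0    1   2  -86/13 ]
  [ 0    0   0       1 ]
  [ 0    0   0       0 ]
ρ2 -> ρ2 + 86/13·ρ3
  [ 1  1/2  -1  0 ]
  [ 0    1   2  0 ]
  [ 0    0   0  1 ]
  [ 0    0   0  0 ]
ρ1 -> ρ1 − 1/2·ρ2
  [ 1  0  -2  0 ]
  [ 0  1   2  0 ]
  [ 0  0   0  1 ]
  [ 0  0   0  0 ]

-2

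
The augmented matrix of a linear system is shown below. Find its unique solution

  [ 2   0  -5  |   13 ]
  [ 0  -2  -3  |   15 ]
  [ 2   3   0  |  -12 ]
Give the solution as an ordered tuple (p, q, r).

Multiply R1 by 1/2.
Subtract 2 times R1 from R3.
Multiply R2 by -1/2.
Subtract 3 times R2 from R3.
Multiply R3 by 2.
Subtract 3/2 times R3 from R2.
Add 5/2 times R3 to R1.
Reading off the last column: p = -6, q = 0, r = -5.

(-6, 0, -5)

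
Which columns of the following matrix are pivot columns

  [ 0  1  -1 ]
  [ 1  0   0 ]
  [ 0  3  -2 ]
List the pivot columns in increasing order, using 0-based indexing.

Swap R1 and R2.
  [ 1  0   0 ]
  [ 0  1  -1 ]
  [ 0  3  -2 ]
Subtract 3 times R2 from R3.
  [ 1  0   0 ]
  [ 0  1  -1 ]
  [ 0  0   1 ]
Add R3 to R2.
  [ 1  0  0 ]
  [ 0  1  0 ]
  [ 0  0  1 ]
Pivot columns are the columns containing a leading 1.

0, 1, 2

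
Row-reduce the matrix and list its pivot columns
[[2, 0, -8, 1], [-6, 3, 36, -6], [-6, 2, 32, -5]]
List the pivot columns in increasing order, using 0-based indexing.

0, 1

R1 → 1/2·R1
  [  1  0  -4  1/2 ]
  [ -6  3  36   -6 ]
  [ -6  2  32   -5 ]
R2 → R2 + 6·R1
  [  1  0  -4  1/2 ]
  [  0  3  12   -3 ]
  [ -6  2  32   -5 ]
R3 → R3 + 6·R1
  [ 1  0  -4  1/2 ]
  [ 0  3  12   -3 ]
  [ 0  2   8   -2 ]
R2 → 1/3·R2
  [ 1  0  -4  1/2 ]
  [ 0  1   4   -1 ]
  [ 0  2   8   -2 ]
R3 → R3 − 2·R2
  [ 1  0  -4  1/2 ]
  [ 0  1   4   -1 ]
  [ 0  0   0    0 ]
Pivot columns are the columns containing a leading 1.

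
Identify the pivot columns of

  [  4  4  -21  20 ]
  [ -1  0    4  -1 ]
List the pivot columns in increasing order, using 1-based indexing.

R1 ← 1/4·R1
  [  1  1  -21/4   5 ]
  [ -1  0      4  -1 ]
R2 ← R2 + R1
  [ 1  1  -21/4  5 ]
  [ 0  1   -5/4  4 ]
R1 ← R1 − R2
  [ 1  0    -4  1 ]
  [ 0  1  -5/4  4 ]
Pivot columns are the columns containing a leading 1.

1, 2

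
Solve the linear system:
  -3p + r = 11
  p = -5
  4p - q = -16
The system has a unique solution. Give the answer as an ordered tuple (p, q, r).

(-5, -4, -4)

Form the augmented matrix and row-reduce:
  [ -3   0  1  |   11 ]
  [  1   0  0  |   -5 ]
  [  4  -1  0  |  -16 ]
r1 → -1/3·r1
r2 → r2 − r1
r3 → r3 − 4·r1
r2 <-> r3
r2 → -1·r2
r3 → 3·r3
r2 → r2 + 4/3·r3
r1 → r1 + 1/3·r3
Reading off the last column: p = -5, q = -4, r = -4.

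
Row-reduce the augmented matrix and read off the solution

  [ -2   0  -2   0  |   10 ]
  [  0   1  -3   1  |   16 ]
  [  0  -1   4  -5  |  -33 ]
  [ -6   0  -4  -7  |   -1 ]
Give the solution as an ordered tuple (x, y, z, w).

R1 ← -1/2·R1
R4 ← R4 + 6·R1
R3 ← R3 + R2
R4 ← R4 − 2·R3
R3 ← R3 + 4·R4
R2 ← R2 − R4
R2 ← R2 + 3·R3
R1 ← R1 − R3
Reading off the last column: x = 0, y = -2, z = -5, w = 3.

(0, -2, -5, 3)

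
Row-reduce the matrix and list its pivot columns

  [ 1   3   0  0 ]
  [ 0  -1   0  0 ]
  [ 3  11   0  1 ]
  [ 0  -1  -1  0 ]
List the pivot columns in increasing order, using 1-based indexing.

r3 ← r3 − 3·r1
  [ 1   3   0  0 ]
  [ 0  -1   0  0 ]
  [ 0   2   0  1 ]
  [ 0  -1  -1  0 ]
r2 ← -1·r2
  [ 1   3   0  0 ]
  [ 0   1   0  0 ]
  [ 0   2   0  1 ]
  [ 0  -1  -1  0 ]
r3 ← r3 − 2·r2
  [ 1   3   0  0 ]
  [ 0   1   0  0 ]
  [ 0   0   0  1 ]
  [ 0  -1  -1  0 ]
r4 ← r4 + r2
  [ 1  3   0  0 ]
  [ 0  1   0  0 ]
  [ 0  0   0  1 ]
  [ 0  0  -1  0 ]
r3 <-> r4
  [ 1  3   0  0 ]
  [ 0  1   0  0 ]
  [ 0  0  -1  0 ]
  [ 0  0   0  1 ]
r3 ← -1·r3
  [ 1  3  0  0 ]
  [ 0  1  0  0 ]
  [ 0  0  1  0 ]
  [ 0  0  0  1 ]
r1 ← r1 − 3·r2
  [ 1  0  0  0 ]
  [ 0  1  0  0 ]
  [ 0  0  1  0 ]
  [ 0  0  0  1 ]
Pivot columns are the columns containing a leading 1.

1, 2, 3, 4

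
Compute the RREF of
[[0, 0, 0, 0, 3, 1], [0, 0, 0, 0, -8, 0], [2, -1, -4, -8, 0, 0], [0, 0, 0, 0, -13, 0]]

[[1, -1/2, -2, -4, 0, 0], [0, 0, 0, 0, 1, 0], [0, 0, 0, 0, 0, 1], [0, 0, 0, 0, 0, 0]]

Swap ρ1 and ρ3.
  [ 2  -1  -4  -8    0  0 ]
  [ 0   0   0   0   -8  0 ]
  [ 0   0   0   0    3  1 ]
  [ 0   0   0   0  -13  0 ]
Multiply ρ1 by 1/2.
  [ 1  -1/2  -2  -4    0  0 ]
  [ 0     0   0   0   -8  0 ]
  [ 0     0   0   0    3  1 ]
  [ 0     0   0   0  -13  0 ]
Multiply ρ2 by -1/8.
  [ 1  -1/2  -2  -4    0  0 ]
  [ 0     0   0   0    1  0 ]
  [ 0     0   0   0    3  1 ]
  [ 0     0   0   0  -13  0 ]
Subtract 3 times ρ2 from ρ3.
  [ 1  -1/2  -2  -4    0  0 ]
  [ 0     0   0   0    1  0 ]
  [ 0     0   0   0    0  1 ]
  [ 0     0   0   0  -13  0 ]
Add 13 times ρ2 to ρ4.
  [ 1  -1/2  -2  -4  0  0 ]
  [ 0     0   0   0  1  0 ]
  [ 0     0   0   0  0  1 ]
  [ 0     0   0   0  0  0 ]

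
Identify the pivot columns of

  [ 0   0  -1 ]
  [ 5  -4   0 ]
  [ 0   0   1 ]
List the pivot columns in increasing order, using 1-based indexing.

1, 3

Swap r1 and r2.
  [ 5  -4   0 ]
  [ 0   0  -1 ]
  [ 0   0   1 ]
Multiply r1 by 1/5.
  [ 1  -4/5   0 ]
  [ 0     0  -1 ]
  [ 0     0   1 ]
Multiply r2 by -1.
  [ 1  -4/5  0 ]
  [ 0     0  1 ]
  [ 0     0  1 ]
Subtract r2 from r3.
  [ 1  -4/5  0 ]
  [ 0     0  1 ]
  [ 0     0  0 ]
Pivot columns are the columns containing a leading 1.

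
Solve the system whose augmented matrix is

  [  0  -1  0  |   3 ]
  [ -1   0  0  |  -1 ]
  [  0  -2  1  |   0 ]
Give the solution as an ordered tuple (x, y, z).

ρ1 <-> ρ2
  [ -1   0  0  |  -1 ]
  [  0  -1  0  |   3 ]
  [  0  -2  1  |   0 ]
ρ1 → -1·ρ1
  [ 1   0  0  |  1 ]
  [ 0  -1  0  |  3 ]
  [ 0  -2  1  |  0 ]
ρ2 → -1·ρ2
  [ 1   0  0  |   1 ]
  [ 0   1  0  |  -3 ]
  [ 0  -2  1  |   0 ]
ρ3 → ρ3 + 2·ρ2
  [ 1  0  0  |   1 ]
  [ 0  1  0  |  -3 ]
  [ 0  0  1  |  -6 ]
Reading off the last column: x = 1, y = -3, z = -6.

(1, -3, -6)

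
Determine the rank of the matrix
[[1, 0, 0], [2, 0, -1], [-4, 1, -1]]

rank = 3

R2 → R2 − 2·R1
  [  1  0   0 ]
  [  0  0  -1 ]
  [ -4  1  -1 ]
R3 → R3 + 4·R1
  [ 1  0   0 ]
  [ 0  0  -1 ]
  [ 0  1  -1 ]
R2 <=> R3
  [ 1  0   0 ]
  [ 0  1  -1 ]
  [ 0  0  -1 ]
R3 → -1·R3
  [ 1  0   0 ]
  [ 0  1  -1 ]
  [ 0  0   1 ]
R2 → R2 + R3
  [ 1  0  0 ]
  [ 0  1  0 ]
  [ 0  0  1 ]
The reduced form has 3 nonzero rows.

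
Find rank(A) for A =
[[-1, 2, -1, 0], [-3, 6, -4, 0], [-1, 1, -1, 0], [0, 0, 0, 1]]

Multiply R1 by -1.
  [  1  -2   1  0 ]
  [ -3   6  -4  0 ]
  [ -1   1  -1  0 ]
  [  0   0   0  1 ]
Add 3 times R1 to R2.
  [  1  -2   1  0 ]
  [  0   0  -1  0 ]
  [ -1   1  -1  0 ]
  [  0   0   0  1 ]
Add R1 to R3.
  [ 1  -2   1  0 ]
  [ 0   0  -1  0 ]
  [ 0  -1   0  0 ]
  [ 0   0   0  1 ]
Swap R2 and R3.
  [ 1  -2   1  0 ]
  [ 0  -1   0  0 ]
  [ 0   0  -1  0 ]
  [ 0   0   0  1 ]
Multiply R2 by -1.
  [ 1  -2   1  0 ]
  [ 0   1   0  0 ]
  [ 0   0  -1  0 ]
  [ 0   0   0  1 ]
Multiply R3 by -1.
  [ 1  -2  1  0 ]
  [ 0   1  0  0 ]
  [ 0   0  1  0 ]
  [ 0   0  0  1 ]
Subtract R3 from R1.
  [ 1  -2  0  0 ]
  [ 0   1  0  0 ]
  [ 0   0  1  0 ]
  [ 0   0  0  1 ]
Add 2 times R2 to R1.
  [ 1  0  0  0 ]
  [ 0  1  0  0 ]
  [ 0  0  1  0 ]
  [ 0  0  0  1 ]
The reduced form has 4 nonzero rows.

rank = 4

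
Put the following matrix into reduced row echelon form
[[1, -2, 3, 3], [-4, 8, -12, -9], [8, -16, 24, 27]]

[[1, -2, 3, 0], [0, 0, 0, 1], [0, 0, 0, 0]]

ρ2 ← ρ2 + 4·ρ1
  [ 1   -2   3   3 ]
  [ 0    0   0   3 ]
  [ 8  -16  24  27 ]
ρ3 ← ρ3 − 8·ρ1
  [ 1  -2  3  3 ]
  [ 0   0  0  3 ]
  [ 0   0  0  3 ]
ρ2 ← 1/3·ρ2
  [ 1  -2  3  3 ]
  [ 0   0  0  1 ]
  [ 0   0  0  3 ]
ρ3 ← ρ3 − 3·ρ2
  [ 1  -2  3  3 ]
  [ 0   0  0  1 ]
  [ 0   0  0  0 ]
ρ1 ← ρ1 − 3·ρ2
  [ 1  -2  3  0 ]
  [ 0   0  0  1 ]
  [ 0   0  0  0 ]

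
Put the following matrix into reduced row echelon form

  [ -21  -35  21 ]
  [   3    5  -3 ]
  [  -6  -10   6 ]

ρ1 := -1/21·ρ1
  [  1  5/3  -1 ]
  [  3    5  -3 ]
  [ -6  -10   6 ]
ρ2 := ρ2 − 3·ρ1
  [  1  5/3  -1 ]
  [  0    0   0 ]
  [ -6  -10   6 ]
ρ3 := ρ3 + 6·ρ1
  [ 1  5/3  -1 ]
  [ 0    0   0 ]
  [ 0    0   0 ]

[[1, 5/3, -1], [0, 0, 0], [0, 0, 0]]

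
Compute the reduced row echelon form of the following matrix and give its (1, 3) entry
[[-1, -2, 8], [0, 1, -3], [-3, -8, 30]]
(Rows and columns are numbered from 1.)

ρ1 -> -1·ρ1
  [  1   2  -8 ]
  [  0   1  -3 ]
  [ -3  -8  30 ]
ρ3 -> ρ3 + 3·ρ1
  [ 1   2  -8 ]
  [ 0   1  -3 ]
  [ 0  -2   6 ]
ρ3 -> ρ3 + 2·ρ2
  [ 1  2  -8 ]
  [ 0  1  -3 ]
  [ 0  0   0 ]
ρ1 -> ρ1 − 2·ρ2
  [ 1  0  -2 ]
  [ 0  1  -3 ]
  [ 0  0   0 ]

-2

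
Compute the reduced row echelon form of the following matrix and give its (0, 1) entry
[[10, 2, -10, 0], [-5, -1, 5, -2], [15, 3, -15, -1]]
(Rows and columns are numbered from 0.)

1/5

ρ1 := 1/10·ρ1
  [  1  1/5   -1   0 ]
  [ -5   -1    5  -2 ]
  [ 15    3  -15  -1 ]
ρ2 := ρ2 + 5·ρ1
  [  1  1/5   -1   0 ]
  [  0    0    0  -2 ]
  [ 15    3  -15  -1 ]
ρ3 := ρ3 − 15·ρ1
  [ 1  1/5  -1   0 ]
  [ 0    0   0  -2 ]
  [ 0    0   0  -1 ]
ρ2 := -1/2·ρ2
  [ 1  1/5  -1   0 ]
  [ 0    0   0   1 ]
  [ 0    0   0  -1 ]
ρ3 := ρ3 + ρ2
  [ 1  1/5  -1  0 ]
  [ 0    0   0  1 ]
  [ 0    0   0  0 ]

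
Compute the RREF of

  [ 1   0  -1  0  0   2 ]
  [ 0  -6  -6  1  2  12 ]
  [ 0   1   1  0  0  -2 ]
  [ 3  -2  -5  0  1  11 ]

[[1, 0, -1, 0, 0, 2], [0, 1, 1, 0, 0, -2], [0, 0, 0, 1, 0, -2], [0, 0, 0, 0, 1, 1]]

Subtract 3 times ρ1 from ρ4.
  [ 1   0  -1  0  0   2 ]
  [ 0  -6  -6  1  2  12 ]
  [ 0   1   1  0  0  -2 ]
  [ 0  -2  -2  0  1   5 ]
Multiply ρ2 by -1/6.
  [ 1   0  -1     0     0   2 ]
  [ 0   1   1  -1/6  -1/3  -2 ]
  [ 0   1   1     0     0  -2 ]
  [ 0  -2  -2     0     1   5 ]
Subtract ρ2 from ρ3.
  [ 1   0  -1     0     0   2 ]
  [ 0   1   1  -1/6  -1/3  -2 ]
  [ 0   0   0   1/6   1/3   0 ]
  [ 0  -2  -2     0     1   5 ]
Add 2 times ρ2 to ρ4.
  [ 1  0  -1     0     0   2 ]
  [ 0  1   1  -1/6  -1/3  -2 ]
  [ 0  0   0   1/6   1/3   0 ]
  [ 0  0   0  -1/3   1/3   1 ]
Multiply ρ3 by 6.
  [ 1  0  -1     0     0   2 ]
  [ 0  1   1  -1/6  -1/3  -2 ]
  [ 0  0   0     1     2   0 ]
  [ 0  0   0  -1/3   1/3   1 ]
Add 1/3 times ρ3 to ρ4.
  [ 1  0  -1     0     0   2 ]
  [ 0  1   1  -1/6  -1/3  -2 ]
  [ 0  0   0     1     2   0 ]
  [ 0  0   0     0     1   1 ]
Subtract 2 times ρ4 from ρ3.
  [ 1  0  -1     0     0   2 ]
  [ 0  1   1  -1/6  -1/3  -2 ]
  [ 0  0   0     1     0  -2 ]
  [ 0  0   0     0     1   1 ]
Add 1/3 times ρ4 to ρ2.
  [ 1  0  -1     0  0     2 ]
  [ 0  1   1  -1/6  0  -5/3 ]
  [ 0  0   0     1  0    -2 ]
  [ 0  0   0     0  1     1 ]
Add 1/6 times ρ3 to ρ2.
  [ 1  0  -1  0  0   2 ]
  [ 0  1   1  0  0  -2 ]
  [ 0  0   0  1  0  -2 ]
  [ 0  0   0  0  1   1 ]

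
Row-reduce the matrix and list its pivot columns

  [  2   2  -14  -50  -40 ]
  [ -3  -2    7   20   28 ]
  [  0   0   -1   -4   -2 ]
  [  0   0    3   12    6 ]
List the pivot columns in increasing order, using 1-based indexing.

1, 2, 3

R1 -> 1/2·R1
R2 -> R2 + 3·R1
R3 -> -1·R3
R4 -> R4 − 3·R3
R2 -> R2 + 14·R3
R1 -> R1 + 7·R3
R1 -> R1 − R2
Pivot columns are the columns containing a leading 1.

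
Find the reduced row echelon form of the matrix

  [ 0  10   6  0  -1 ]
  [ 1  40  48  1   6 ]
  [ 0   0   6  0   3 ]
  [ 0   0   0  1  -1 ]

[[1, 0, 0, 0, -1], [0, 1, 0, 0, -2/5], [0, 0, 1, 0, 1/2], [0, 0, 0, 1, -1]]

ρ1 <-> ρ2
  [ 1  40  48  1   6 ]
  [ 0  10   6  0  -1 ]
  [ 0   0   6  0   3 ]
  [ 0   0   0  1  -1 ]
ρ2 := 1/10·ρ2
  [ 1  40   48  1      6 ]
  [ 0   1  3/5  0  -1/10 ]
  [ 0   0    6  0      3 ]
  [ 0   0    0  1     -1 ]
ρ3 := 1/6·ρ3
  [ 1  40   48  1      6 ]
  [ 0   1  3/5  0  -1/10 ]
  [ 0   0    1  0    1/2 ]
  [ 0   0    0  1     -1 ]
ρ1 := ρ1 − ρ4
  [ 1  40   48  0      7 ]
  [ 0   1  3/5  0  -1/10 ]
  [ 0   0    1  0    1/2 ]
  [ 0   0    0  1     -1 ]
ρ2 := ρ2 − 3/5·ρ3
  [ 1  40  48  0     7 ]
  [ 0   1   0  0  -2/5 ]
  [ 0   0   1  0   1/2 ]
  [ 0   0   0  1    -1 ]
ρ1 := ρ1 − 48·ρ3
  [ 1  40  0  0   -17 ]
  [ 0   1  0  0  -2/5 ]
  [ 0   0  1  0   1/2 ]
  [ 0   0  0  1    -1 ]
ρ1 := ρ1 − 40·ρ2
  [ 1  0  0  0    -1 ]
  [ 0  1  0  0  -2/5 ]
  [ 0  0  1  0   1/2 ]
  [ 0  0  0  1    -1 ]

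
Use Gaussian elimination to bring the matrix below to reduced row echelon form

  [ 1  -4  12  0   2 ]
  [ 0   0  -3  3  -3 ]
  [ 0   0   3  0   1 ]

R2 -> -1/3·R2
R3 -> R3 − 3·R2
R3 -> 1/3·R3
R2 -> R2 + R3
R1 -> R1 − 12·R2

[[1, -4, 0, 0, -2], [0, 0, 1, 0, 1/3], [0, 0, 0, 1, -2/3]]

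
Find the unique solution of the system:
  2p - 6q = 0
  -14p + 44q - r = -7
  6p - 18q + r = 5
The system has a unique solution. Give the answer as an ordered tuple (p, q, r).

(-3, -1, 5)

Form the augmented matrix and row-reduce:
  [   2   -6   0  |   0 ]
  [ -14   44  -1  |  -7 ]
  [   6  -18   1  |   5 ]
r1 := 1/2·r1
  [   1   -3   0  |   0 ]
  [ -14   44  -1  |  -7 ]
  [   6  -18   1  |   5 ]
r2 := r2 + 14·r1
  [ 1   -3   0  |   0 ]
  [ 0    2  -1  |  -7 ]
  [ 6  -18   1  |   5 ]
r3 := r3 − 6·r1
  [ 1  -3   0  |   0 ]
  [ 0   2  -1  |  -7 ]
  [ 0   0   1  |   5 ]
r2 := 1/2·r2
  [ 1  -3     0  |     0 ]
  [ 0   1  -1/2  |  -7/2 ]
  [ 0   0     1  |     5 ]
r2 := r2 + 1/2·r3
  [ 1  -3  0  |   0 ]
  [ 0   1  0  |  -1 ]
  [ 0   0  1  |   5 ]
r1 := r1 + 3·r2
  [ 1  0  0  |  -3 ]
  [ 0  1  0  |  -1 ]
  [ 0  0  1  |   5 ]
Reading off the last column: p = -3, q = -1, r = 5.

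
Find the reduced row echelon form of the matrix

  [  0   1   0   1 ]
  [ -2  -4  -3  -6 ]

ρ1 ↔ ρ2
ρ1 ← -1/2·ρ1
ρ1 ← ρ1 − 2·ρ2

[[1, 0, 3/2, 1], [0, 1, 0, 1]]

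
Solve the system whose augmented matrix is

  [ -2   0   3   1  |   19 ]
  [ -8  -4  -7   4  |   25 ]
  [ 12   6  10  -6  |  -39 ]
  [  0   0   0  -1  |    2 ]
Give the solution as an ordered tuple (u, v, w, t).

R1 := -1/2·R1
  [  1   0  -3/2  -1/2  |  -19/2 ]
  [ -8  -4    -7     4  |     25 ]
  [ 12   6    10    -6  |    -39 ]
  [  0   0     0    -1  |      2 ]
R2 := R2 + 8·R1
  [  1   0  -3/2  -1/2  |  -19/2 ]
  [  0  -4   -19     0  |    -51 ]
  [ 12   6    10    -6  |    -39 ]
  [  0   0     0    -1  |      2 ]
R3 := R3 − 12·R1
  [ 1   0  -3/2  -1/2  |  -19/2 ]
  [ 0  -4   -19     0  |    -51 ]
  [ 0   6    28     0  |     75 ]
  [ 0   0     0    -1  |      2 ]
R2 := -1/4·R2
  [ 1  0  -3/2  -1/2  |  -19/2 ]
  [ 0  1  19/4     0  |   51/4 ]
  [ 0  6    28     0  |     75 ]
  [ 0  0     0    -1  |      2 ]
R3 := R3 − 6·R2
  [ 1  0  -3/2  -1/2  |  -19/2 ]
  [ 0  1  19/4     0  |   51/4 ]
  [ 0  0  -1/2     0  |   -3/2 ]
  [ 0  0     0    -1  |      2 ]
R3 := -2·R3
  [ 1  0  -3/2  -1/2  |  -19/2 ]
  [ 0  1  19/4     0  |   51/4 ]
  [ 0  0     1     0  |      3 ]
  [ 0  0     0    -1  |      2 ]
R4 := -1·R4
  [ 1  0  -3/2  -1/2  |  -19/2 ]
  [ 0  1  19/4     0  |   51/4 ]
  [ 0  0     1     0  |      3 ]
  [ 0  0     0     1  |     -2 ]
R1 := R1 + 1/2·R4
  [ 1  0  -3/2  0  |  -21/2 ]
  [ 0  1  19/4  0  |   51/4 ]
  [ 0  0     1  0  |      3 ]
  [ 0  0     0  1  |     -2 ]
R2 := R2 − 19/4·R3
  [ 1  0  -3/2  0  |  -21/2 ]
  [ 0  1     0  0  |   -3/2 ]
  [ 0  0     1  0  |      3 ]
  [ 0  0     0  1  |     -2 ]
R1 := R1 + 3/2·R3
  [ 1  0  0  0  |    -6 ]
  [ 0  1  0  0  |  -3/2 ]
  [ 0  0  1  0  |     3 ]
  [ 0  0  0  1  |    -2 ]
Reading off the last column: u = -6, v = -3/2, w = 3, t = -2.

(-6, -3/2, 3, -2)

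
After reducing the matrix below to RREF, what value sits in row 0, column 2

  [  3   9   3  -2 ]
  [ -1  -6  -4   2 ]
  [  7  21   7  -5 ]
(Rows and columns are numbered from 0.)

-2

R1 ← 1/3·R1
  [  1   3   1  -2/3 ]
  [ -1  -6  -4     2 ]
  [  7  21   7    -5 ]
R2 ← R2 + R1
  [ 1   3   1  -2/3 ]
  [ 0  -3  -3   4/3 ]
  [ 7  21   7    -5 ]
R3 ← R3 − 7·R1
  [ 1   3   1  -2/3 ]
  [ 0  -3  -3   4/3 ]
  [ 0   0   0  -1/3 ]
R2 ← -1/3·R2
  [ 1  3  1  -2/3 ]
  [ 0  1  1  -4/9 ]
  [ 0  0  0  -1/3 ]
R3 ← -3·R3
  [ 1  3  1  -2/3 ]
  [ 0  1  1  -4/9 ]
  [ 0  0  0     1 ]
R2 ← R2 + 4/9·R3
  [ 1  3  1  -2/3 ]
  [ 0  1  1     0 ]
  [ 0  0  0     1 ]
R1 ← R1 + 2/3·R3
  [ 1  3  1  0 ]
  [ 0  1  1  0 ]
  [ 0  0  0  1 ]
R1 ← R1 − 3·R2
  [ 1  0  -2  0 ]
  [ 0  1   1  0 ]
  [ 0  0   0  1 ]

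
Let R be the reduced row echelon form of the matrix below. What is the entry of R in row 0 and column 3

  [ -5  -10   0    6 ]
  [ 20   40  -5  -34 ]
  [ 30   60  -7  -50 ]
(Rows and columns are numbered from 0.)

-6/5

Multiply r1 by -1/5.
  [  1   2   0  -6/5 ]
  [ 20  40  -5   -34 ]
  [ 30  60  -7   -50 ]
Subtract 20 times r1 from r2.
  [  1   2   0  -6/5 ]
  [  0   0  -5   -10 ]
  [ 30  60  -7   -50 ]
Subtract 30 times r1 from r3.
  [ 1  2   0  -6/5 ]
  [ 0  0  -5   -10 ]
  [ 0  0  -7   -14 ]
Multiply r2 by -1/5.
  [ 1  2   0  -6/5 ]
  [ 0  0   1     2 ]
  [ 0  0  -7   -14 ]
Add 7 times r2 to r3.
  [ 1  2  0  -6/5 ]
  [ 0  0  1     2 ]
  [ 0  0  0     0 ]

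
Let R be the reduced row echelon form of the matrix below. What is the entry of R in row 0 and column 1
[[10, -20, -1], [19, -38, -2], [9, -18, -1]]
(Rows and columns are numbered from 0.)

-2

R1 → 1/10·R1
  [  1   -2  -1/10 ]
  [ 19  -38     -2 ]
  [  9  -18     -1 ]
R2 → R2 − 19·R1
  [ 1   -2  -1/10 ]
  [ 0    0  -1/10 ]
  [ 9  -18     -1 ]
R3 → R3 − 9·R1
  [ 1  -2  -1/10 ]
  [ 0   0  -1/10 ]
  [ 0   0  -1/10 ]
R2 → -10·R2
  [ 1  -2  -1/10 ]
  [ 0   0      1 ]
  [ 0   0  -1/10 ]
R3 → R3 + 1/10·R2
  [ 1  -2  -1/10 ]
  [ 0   0      1 ]
  [ 0   0      0 ]
R1 → R1 + 1/10·R2
  [ 1  -2  0 ]
  [ 0   0  1 ]
  [ 0   0  0 ]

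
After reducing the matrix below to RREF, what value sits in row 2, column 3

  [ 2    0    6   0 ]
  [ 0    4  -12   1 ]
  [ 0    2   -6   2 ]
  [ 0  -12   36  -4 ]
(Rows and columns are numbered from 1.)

ρ1 → 1/2·ρ1
  [ 1    0    3   0 ]
  [ 0    4  -12   1 ]
  [ 0    2   -6   2 ]
  [ 0  -12   36  -4 ]
ρ2 → 1/4·ρ2
  [ 1    0   3    0 ]
  [ 0    1  -3  1/4 ]
  [ 0    2  -6    2 ]
  [ 0  -12  36   -4 ]
ρ3 → ρ3 − 2·ρ2
  [ 1    0   3    0 ]
  [ 0    1  -3  1/4 ]
  [ 0    0   0  3/2 ]
  [ 0  -12  36   -4 ]
ρ4 → ρ4 + 12·ρ2
  [ 1  0   3    0 ]
  [ 0  1  -3  1/4 ]
  [ 0  0   0  3/2 ]
  [ 0  0   0   -1 ]
ρ3 → 2/3·ρ3
  [ 1  0   3    0 ]
  [ 0  1  -3  1/4 ]
  [ 0  0   0    1 ]
  [ 0  0   0   -1 ]
ρ4 → ρ4 + ρ3
  [ 1  0   3    0 ]
  [ 0  1  -3  1/4 ]
  [ 0  0   0    1 ]
  [ 0  0   0    0 ]
ρ2 → ρ2 − 1/4·ρ3
  [ 1  0   3  0 ]
  [ 0  1  -3  0 ]
  [ 0  0   0  1 ]
  [ 0  0   0  0 ]

-3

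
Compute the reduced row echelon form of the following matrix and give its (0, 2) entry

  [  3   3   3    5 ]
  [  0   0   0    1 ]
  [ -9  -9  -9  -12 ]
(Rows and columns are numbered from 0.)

1

ρ1 ← 1/3·ρ1
  [  1   1   1  5/3 ]
  [  0   0   0    1 ]
  [ -9  -9  -9  -12 ]
ρ3 ← ρ3 + 9·ρ1
  [ 1  1  1  5/3 ]
  [ 0  0  0    1 ]
  [ 0  0  0    3 ]
ρ3 ← ρ3 − 3·ρ2
  [ 1  1  1  5/3 ]
  [ 0  0  0    1 ]
  [ 0  0  0    0 ]
ρ1 ← ρ1 − 5/3·ρ2
  [ 1  1  1  0 ]
  [ 0  0  0  1 ]
  [ 0  0  0  0 ]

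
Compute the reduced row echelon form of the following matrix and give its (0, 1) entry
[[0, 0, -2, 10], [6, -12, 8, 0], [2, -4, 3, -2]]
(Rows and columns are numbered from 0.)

r1 <-> r2
  [ 6  -12   8   0 ]
  [ 0    0  -2  10 ]
  [ 2   -4   3  -2 ]
r1 → 1/6·r1
  [ 1  -2  4/3   0 ]
  [ 0   0   -2  10 ]
  [ 2  -4    3  -2 ]
r3 → r3 − 2·r1
  [ 1  -2  4/3   0 ]
  [ 0   0   -2  10 ]
  [ 0   0  1/3  -2 ]
r2 → -1/2·r2
  [ 1  -2  4/3   0 ]
  [ 0   0    1  -5 ]
  [ 0   0  1/3  -2 ]
r3 → r3 − 1/3·r2
  [ 1  -2  4/3     0 ]
  [ 0   0    1    -5 ]
  [ 0   0    0  -1/3 ]
r3 → -3·r3
  [ 1  -2  4/3   0 ]
  [ 0   0    1  -5 ]
  [ 0   0    0   1 ]
r2 → r2 + 5·r3
  [ 1  -2  4/3  0 ]
  [ 0   0    1  0 ]
  [ 0   0    0  1 ]
r1 → r1 − 4/3·r2
  [ 1  -2  0  0 ]
  [ 0   0  1  0 ]
  [ 0   0  0  1 ]

-2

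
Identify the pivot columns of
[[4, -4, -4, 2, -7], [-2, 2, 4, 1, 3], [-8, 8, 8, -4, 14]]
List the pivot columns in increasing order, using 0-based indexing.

0, 2

ρ1 := 1/4·ρ1
  [  1  -1  -1  1/2  -7/4 ]
  [ -2   2   4    1     3 ]
  [ -8   8   8   -4    14 ]
ρ2 := ρ2 + 2·ρ1
  [  1  -1  -1  1/2  -7/4 ]
  [  0   0   2    2  -1/2 ]
  [ -8   8   8   -4    14 ]
ρ3 := ρ3 + 8·ρ1
  [ 1  -1  -1  1/2  -7/4 ]
  [ 0   0   2    2  -1/2 ]
  [ 0   0   0    0     0 ]
ρ2 := 1/2·ρ2
  [ 1  -1  -1  1/2  -7/4 ]
  [ 0   0   1    1  -1/4 ]
  [ 0   0   0    0     0 ]
ρ1 := ρ1 + ρ2
  [ 1  -1  0  3/2    -2 ]
  [ 0   0  1    1  -1/4 ]
  [ 0   0  0    0     0 ]
Pivot columns are the columns containing a leading 1.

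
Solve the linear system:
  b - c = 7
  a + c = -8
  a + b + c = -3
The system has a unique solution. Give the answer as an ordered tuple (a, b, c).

(-6, 5, -2)

Form the augmented matrix and row-reduce:
  [ 0  1  -1  |   7 ]
  [ 1  0   1  |  -8 ]
  [ 1  1   1  |  -3 ]
R1 ↔ R2
  [ 1  0   1  |  -8 ]
  [ 0  1  -1  |   7 ]
  [ 1  1   1  |  -3 ]
R3 ← R3 − R1
  [ 1  0   1  |  -8 ]
  [ 0  1  -1  |   7 ]
  [ 0  1   0  |   5 ]
R3 ← R3 − R2
  [ 1  0   1  |  -8 ]
  [ 0  1  -1  |   7 ]
  [ 0  0   1  |  -2 ]
R2 ← R2 + R3
  [ 1  0  1  |  -8 ]
  [ 0  1  0  |   5 ]
  [ 0  0  1  |  -2 ]
R1 ← R1 − R3
  [ 1  0  0  |  -6 ]
  [ 0  1  0  |   5 ]
  [ 0  0  1  |  -2 ]
Reading off the last column: a = -6, b = 5, c = -2.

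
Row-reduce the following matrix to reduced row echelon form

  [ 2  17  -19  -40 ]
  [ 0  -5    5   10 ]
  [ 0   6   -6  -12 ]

r1 -> 1/2·r1
  [ 1  17/2  -19/2  -20 ]
  [ 0    -5      5   10 ]
  [ 0     6     -6  -12 ]
r2 -> -1/5·r2
  [ 1  17/2  -19/2  -20 ]
  [ 0     1     -1   -2 ]
  [ 0     6     -6  -12 ]
r3 -> r3 − 6·r2
  [ 1  17/2  -19/2  -20 ]
  [ 0     1     -1   -2 ]
  [ 0     0      0    0 ]
r1 -> r1 − 17/2·r2
  [ 1  0  -1  -3 ]
  [ 0  1  -1  -2 ]
  [ 0  0   0   0 ]

[[1, 0, -1, -3], [0, 1, -1, -2], [0, 0, 0, 0]]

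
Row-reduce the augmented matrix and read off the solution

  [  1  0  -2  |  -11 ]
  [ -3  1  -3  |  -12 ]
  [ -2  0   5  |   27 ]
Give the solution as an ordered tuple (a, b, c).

(-1, 0, 5)

R2 → R2 + 3·R1
  [  1  0  -2  |  -11 ]
  [  0  1  -9  |  -45 ]
  [ -2  0   5  |   27 ]
R3 → R3 + 2·R1
  [ 1  0  -2  |  -11 ]
  [ 0  1  -9  |  -45 ]
  [ 0  0   1  |    5 ]
R2 → R2 + 9·R3
  [ 1  0  -2  |  -11 ]
  [ 0  1   0  |    0 ]
  [ 0  0   1  |    5 ]
R1 → R1 + 2·R3
  [ 1  0  0  |  -1 ]
  [ 0  1  0  |   0 ]
  [ 0  0  1  |   5 ]
Reading off the last column: a = -1, b = 0, c = 5.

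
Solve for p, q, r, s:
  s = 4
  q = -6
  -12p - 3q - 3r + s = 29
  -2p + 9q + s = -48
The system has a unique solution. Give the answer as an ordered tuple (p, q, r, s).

Form the augmented matrix and row-reduce:
  [   0   0   0  1  |    4 ]
  [   0   1   0  0  |   -6 ]
  [ -12  -3  -3  1  |   29 ]
  [  -2   9   0  1  |  -48 ]
ρ1 <-> ρ3
  [ -12  -3  -3  1  |   29 ]
  [   0   1   0  0  |   -6 ]
  [   0   0   0  1  |    4 ]
  [  -2   9   0  1  |  -48 ]
ρ1 -> -1/12·ρ1
  [  1  1/4  1/4  -1/12  |  -29/12 ]
  [  0    1    0      0  |      -6 ]
  [  0    0    0      1  |       4 ]
  [ -2    9    0      1  |     -48 ]
ρ4 -> ρ4 + 2·ρ1
  [ 1   1/4  1/4  -1/12  |  -29/12 ]
  [ 0     1    0      0  |      -6 ]
  [ 0     0    0      1  |       4 ]
  [ 0  19/2  1/2    5/6  |  -317/6 ]
ρ4 -> ρ4 − 19/2·ρ2
  [ 1  1/4  1/4  -1/12  |  -29/12 ]
  [ 0    1    0      0  |      -6 ]
  [ 0    0    0      1  |       4 ]
  [ 0    0  1/2    5/6  |    25/6 ]
ρ3 <-> ρ4
  [ 1  1/4  1/4  -1/12  |  -29/12 ]
  [ 0    1    0      0  |      -6 ]
  [ 0    0  1/2    5/6  |    25/6 ]
  [ 0    0    0      1  |       4 ]
ρ3 -> 2·ρ3
  [ 1  1/4  1/4  -1/12  |  -29/12 ]
  [ 0    1    0      0  |      -6 ]
  [ 0    0    1    5/3  |    25/3 ]
  [ 0    0    0      1  |       4 ]
ρ3 -> ρ3 − 5/3·ρ4
  [ 1  1/4  1/4  -1/12  |  -29/12 ]
  [ 0    1    0      0  |      -6 ]
  [ 0    0    1      0  |     5/3 ]
  [ 0    0    0      1  |       4 ]
ρ1 -> ρ1 + 1/12·ρ4
  [ 1  1/4  1/4  0  |  -25/12 ]
  [ 0    1    0  0  |      -6 ]
  [ 0    0    1  0  |     5/3 ]
  [ 0    0    0  1  |       4 ]
ρ1 -> ρ1 − 1/4·ρ3
  [ 1  1/4  0  0  |  -5/2 ]
  [ 0    1  0  0  |    -6 ]
  [ 0    0  1  0  |   5/3 ]
  [ 0    0  0  1  |     4 ]
ρ1 -> ρ1 − 1/4·ρ2
  [ 1  0  0  0  |   -1 ]
  [ 0  1  0  0  |   -6 ]
  [ 0  0  1  0  |  5/3 ]
  [ 0  0  0  1  |    4 ]
Reading off the last column: p = -1, q = -6, r = 5/3, s = 4.

(-1, -6, 5/3, 4)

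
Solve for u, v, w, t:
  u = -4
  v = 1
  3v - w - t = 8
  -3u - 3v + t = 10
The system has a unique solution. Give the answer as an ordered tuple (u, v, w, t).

(-4, 1, -6, 1)

Form the augmented matrix and row-reduce:
  [  1   0   0   0  |  -4 ]
  [  0   1   0   0  |   1 ]
  [  0   3  -1  -1  |   8 ]
  [ -3  -3   0   1  |  10 ]
r4 → r4 + 3·r1
  [ 1   0   0   0  |  -4 ]
  [ 0   1   0   0  |   1 ]
  [ 0   3  -1  -1  |   8 ]
  [ 0  -3   0   1  |  -2 ]
r3 → r3 − 3·r2
  [ 1   0   0   0  |  -4 ]
  [ 0   1   0   0  |   1 ]
  [ 0   0  -1  -1  |   5 ]
  [ 0  -3   0   1  |  -2 ]
r4 → r4 + 3·r2
  [ 1  0   0   0  |  -4 ]
  [ 0  1   0   0  |   1 ]
  [ 0  0  -1  -1  |   5 ]
  [ 0  0   0   1  |   1 ]
r3 → -1·r3
  [ 1  0  0  0  |  -4 ]
  [ 0  1  0  0  |   1 ]
  [ 0  0  1  1  |  -5 ]
  [ 0  0  0  1  |   1 ]
r3 → r3 − r4
  [ 1  0  0  0  |  -4 ]
  [ 0  1  0  0  |   1 ]
  [ 0  0  1  0  |  -6 ]
  [ 0  0  0  1  |   1 ]
Reading off the last column: u = -4, v = 1, w = -6, t = 1.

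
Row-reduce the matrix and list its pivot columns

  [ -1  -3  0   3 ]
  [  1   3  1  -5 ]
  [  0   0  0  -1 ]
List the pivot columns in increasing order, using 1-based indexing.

1, 3, 4

R1 := -1·R1
  [ 1  3  0  -3 ]
  [ 1  3  1  -5 ]
  [ 0  0  0  -1 ]
R2 := R2 − R1
  [ 1  3  0  -3 ]
  [ 0  0  1  -2 ]
  [ 0  0  0  -1 ]
R3 := -1·R3
  [ 1  3  0  -3 ]
  [ 0  0  1  -2 ]
  [ 0  0  0   1 ]
R2 := R2 + 2·R3
  [ 1  3  0  -3 ]
  [ 0  0  1   0 ]
  [ 0  0  0   1 ]
R1 := R1 + 3·R3
  [ 1  3  0  0 ]
  [ 0  0  1  0 ]
  [ 0  0  0  1 ]
Pivot columns are the columns containing a leading 1.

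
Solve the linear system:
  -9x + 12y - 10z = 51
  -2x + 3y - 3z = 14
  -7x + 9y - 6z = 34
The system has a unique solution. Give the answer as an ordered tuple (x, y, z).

(-1, 1, -3)

Form the augmented matrix and row-reduce:
  [ -9  12  -10  |  51 ]
  [ -2   3   -3  |  14 ]
  [ -7   9   -6  |  34 ]
r1 := -1/9·r1
  [  1  -4/3  10/9  |  -17/3 ]
  [ -2     3    -3  |     14 ]
  [ -7     9    -6  |     34 ]
r2 := r2 + 2·r1
  [  1  -4/3  10/9  |  -17/3 ]
  [  0   1/3  -7/9  |    8/3 ]
  [ -7     9    -6  |     34 ]
r3 := r3 + 7·r1
  [ 1  -4/3  10/9  |  -17/3 ]
  [ 0   1/3  -7/9  |    8/3 ]
  [ 0  -1/3  16/9  |  -17/3 ]
r2 := 3·r2
  [ 1  -4/3  10/9  |  -17/3 ]
  [ 0     1  -7/3  |      8 ]
  [ 0  -1/3  16/9  |  -17/3 ]
r3 := r3 + 1/3·r2
  [ 1  -4/3  10/9  |  -17/3 ]
  [ 0     1  -7/3  |      8 ]
  [ 0     0     1  |     -3 ]
r2 := r2 + 7/3·r3
  [ 1  -4/3  10/9  |  -17/3 ]
  [ 0     1     0  |      1 ]
  [ 0     0     1  |     -3 ]
r1 := r1 − 10/9·r3
  [ 1  -4/3  0  |  -7/3 ]
  [ 0     1  0  |     1 ]
  [ 0     0  1  |    -3 ]
r1 := r1 + 4/3·r2
  [ 1  0  0  |  -1 ]
  [ 0  1  0  |   1 ]
  [ 0  0  1  |  -3 ]
Reading off the last column: x = -1, y = 1, z = -3.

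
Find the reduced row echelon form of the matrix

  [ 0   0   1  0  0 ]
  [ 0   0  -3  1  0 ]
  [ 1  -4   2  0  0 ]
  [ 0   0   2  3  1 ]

r1 <=> r3
  [ 1  -4   2  0  0 ]
  [ 0   0  -3  1  0 ]
  [ 0   0   1  0  0 ]
  [ 0   0   2  3  1 ]
r2 -> -1/3·r2
  [ 1  -4  2     0  0 ]
  [ 0   0  1  -1/3  0 ]
  [ 0   0  1     0  0 ]
  [ 0   0  2     3  1 ]
r3 -> r3 − r2
  [ 1  -4  2     0  0 ]
  [ 0   0  1  -1/3  0 ]
  [ 0   0  0   1/3  0 ]
  [ 0   0  2     3  1 ]
r4 -> r4 − 2·r2
  [ 1  -4  2     0  0 ]
  [ 0   0  1  -1/3  0 ]
  [ 0   0  0   1/3  0 ]
  [ 0   0  0  11/3  1 ]
r3 -> 3·r3
  [ 1  -4  2     0  0 ]
  [ 0   0  1  -1/3  0 ]
  [ 0   0  0     1  0 ]
  [ 0   0  0  11/3  1 ]
r4 -> r4 − 11/3·r3
  [ 1  -4  2     0  0 ]
  [ 0   0  1  -1/3  0 ]
  [ 0   0  0     1  0 ]
  [ 0   0  0     0  1 ]
r2 -> r2 + 1/3·r3
  [ 1  -4  2  0  0 ]
  [ 0   0  1  0  0 ]
  [ 0   0  0  1  0 ]
  [ 0   0  0  0  1 ]
r1 -> r1 − 2·r2
  [ 1  -4  0  0  0 ]
  [ 0   0  1  0  0 ]
  [ 0   0  0  1  0 ]
  [ 0   0  0  0  1 ]

[[1, -4, 0, 0, 0], [0, 0, 1, 0, 0], [0, 0, 0, 1, 0], [0, 0, 0, 0, 1]]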